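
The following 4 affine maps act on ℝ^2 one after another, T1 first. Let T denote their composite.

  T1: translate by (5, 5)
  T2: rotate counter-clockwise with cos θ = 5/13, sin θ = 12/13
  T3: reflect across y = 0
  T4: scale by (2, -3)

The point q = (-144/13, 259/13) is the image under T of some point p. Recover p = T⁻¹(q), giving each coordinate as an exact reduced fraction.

p = (-1, 8/3)

T1 = [1 0 5; 0 1 5; 0 0 1]
T2·T1 = [5/13 -12/13 -35/13; 12/13 5/13 85/13; 0 0 1]
T3·…·T1 = [5/13 -12/13 -35/13; -12/13 -5/13 -85/13; 0 0 1]
T4·…·T1 = [10/13 -24/13 -70/13; 36/13 15/13 255/13; 0 0 1]
det M = 6; M⁻¹ = [5/26 4/13 -5; -6/13 5/39 -5; 0 0 1]
M⁻¹ · (-144/13, 259/13)ᵀ = (-1, 8/3)ᵀ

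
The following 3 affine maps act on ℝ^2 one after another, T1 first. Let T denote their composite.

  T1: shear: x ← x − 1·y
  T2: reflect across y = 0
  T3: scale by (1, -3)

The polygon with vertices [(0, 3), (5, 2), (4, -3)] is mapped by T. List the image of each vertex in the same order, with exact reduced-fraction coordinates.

image vertices: (-3, 9), (3, 6), (7, -9)

T1 shear: x ← x − 1·y: (0, 3) → (-3, 3); (5, 2) → (3, 2); (4, -3) → (7, -3)
T2 reflect across y = 0: (-3, 3) → (-3, -3); (3, 2) → (3, -2); (7, -3) → (7, 3)
T3 scale by (1, -3): (-3, -3) → (-3, 9); (3, -2) → (3, 6); (7, 3) → (7, -9)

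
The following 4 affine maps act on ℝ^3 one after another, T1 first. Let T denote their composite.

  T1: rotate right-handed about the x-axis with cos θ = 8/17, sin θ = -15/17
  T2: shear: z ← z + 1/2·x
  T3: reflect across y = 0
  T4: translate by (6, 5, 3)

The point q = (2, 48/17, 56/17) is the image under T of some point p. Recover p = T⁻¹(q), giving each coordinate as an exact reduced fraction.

p = (-4, -1, 3)

T1 = [1 0 0 0; 0 8/17 15/17 0; 0 -15/17 8/17 0; 0 0 0 1]
T2·T1 = [1 0 0 0; 0 8/17 15/17 0; 1/2 -15/17 8/17 0; 0 0 0 1]
T3·…·T1 = [1 0 0 0; 0 -8/17 -15/17 0; 1/2 -15/17 8/17 0; 0 0 0 1]
T4·…·T1 = [1 0 0 6; 0 -8/17 -15/17 5; 1/2 -15/17 8/17 3; 0 0 0 1]
det M = -1; M⁻¹ = [1 0 0 -6; 15/34 -8/17 -15/17 40/17; -4/17 -15/17 8/17 75/17; 0 0 0 1]
M⁻¹ · (2, 48/17, 56/17)ᵀ = (-4, -1, 3)ᵀ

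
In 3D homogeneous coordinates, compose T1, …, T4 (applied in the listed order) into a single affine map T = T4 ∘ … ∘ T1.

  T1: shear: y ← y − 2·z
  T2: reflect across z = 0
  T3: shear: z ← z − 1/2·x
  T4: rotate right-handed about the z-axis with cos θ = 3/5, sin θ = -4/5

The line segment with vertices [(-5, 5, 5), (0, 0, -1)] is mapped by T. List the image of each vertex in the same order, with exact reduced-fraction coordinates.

image vertices: (-7, 1, -5/2), (8/5, 6/5, 1)

T1 shear: y ← y − 2·z: (-5, 5, 5) → (-5, -5, 5); (0, 0, -1) → (0, 2, -1)
T2 reflect across z = 0: (-5, -5, 5) → (-5, -5, -5); (0, 2, -1) → (0, 2, 1)
T3 shear: z ← z − 1/2·x: (-5, -5, -5) → (-5, -5, -5/2); (0, 2, 1) → (0, 2, 1)
T4 rotate right-handed about the z-axis with cos θ = 3/5, sin θ = -4/5: (-5, -5, -5/2) → (-7, 1, -5/2); (0, 2, 1) → (8/5, 6/5, 1)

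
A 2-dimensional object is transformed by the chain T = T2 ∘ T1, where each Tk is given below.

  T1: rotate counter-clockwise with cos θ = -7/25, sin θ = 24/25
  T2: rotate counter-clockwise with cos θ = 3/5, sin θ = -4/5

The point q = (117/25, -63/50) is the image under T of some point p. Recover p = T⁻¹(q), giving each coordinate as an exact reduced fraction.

T1 = [-7/25 -24/25 0; 24/25 -7/25 0; 0 0 1]
T2·T1 = [3/5 -4/5 0; 4/5 3/5 0; 0 0 1]
det M = 1; M⁻¹ = [3/5 4/5 0; -4/5 3/5 0; 0 0 1]
M⁻¹ · (117/25, -63/50)ᵀ = (9/5, -9/2)ᵀ

p = (9/5, -9/2)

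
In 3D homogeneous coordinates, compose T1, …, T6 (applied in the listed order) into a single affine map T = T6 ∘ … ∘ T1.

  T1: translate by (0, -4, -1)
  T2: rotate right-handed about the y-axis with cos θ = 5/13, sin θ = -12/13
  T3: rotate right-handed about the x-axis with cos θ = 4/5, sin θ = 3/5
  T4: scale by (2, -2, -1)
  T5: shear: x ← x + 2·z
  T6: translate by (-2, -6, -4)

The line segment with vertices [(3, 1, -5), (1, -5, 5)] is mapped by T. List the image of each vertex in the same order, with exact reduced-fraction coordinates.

image vertices: (926/65, -42/65, -167/65), (-114/65, 738/65, -37/65)

T1 translate by (0, -4, -1): (3, 1, -5) → (3, -3, -6); (1, -5, 5) → (1, -9, 4)
T2 rotate right-handed about the y-axis with cos θ = 5/13, sin θ = -12/13: (3, -3, -6) → (87/13, -3, 6/13); (1, -9, 4) → (-43/13, -9, 32/13)
T3 rotate right-handed about the x-axis with cos θ = 4/5, sin θ = 3/5: (87/13, -3, 6/13) → (87/13, -174/65, -93/65); (-43/13, -9, 32/13) → (-43/13, -564/65, -223/65)
T4 scale by (2, -2, -1): (87/13, -174/65, -93/65) → (174/13, 348/65, 93/65); (-43/13, -564/65, -223/65) → (-86/13, 1128/65, 223/65)
T5 shear: x ← x + 2·z: (174/13, 348/65, 93/65) → (1056/65, 348/65, 93/65); (-86/13, 1128/65, 223/65) → (16/65, 1128/65, 223/65)
T6 translate by (-2, -6, -4): (1056/65, 348/65, 93/65) → (926/65, -42/65, -167/65); (16/65, 1128/65, 223/65) → (-114/65, 738/65, -37/65)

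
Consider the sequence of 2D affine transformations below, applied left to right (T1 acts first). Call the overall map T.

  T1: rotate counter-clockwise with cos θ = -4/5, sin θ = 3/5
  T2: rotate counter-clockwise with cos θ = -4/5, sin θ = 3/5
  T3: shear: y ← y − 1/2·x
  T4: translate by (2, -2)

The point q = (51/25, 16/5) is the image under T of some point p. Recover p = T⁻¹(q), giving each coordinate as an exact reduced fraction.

p = (-5, 3/2)

T1 = [-4/5 -3/5 0; 3/5 -4/5 0; 0 0 1]
T2·T1 = [7/25 24/25 0; -24/25 7/25 0; 0 0 1]
T3·…·T1 = [7/25 24/25 0; -11/10 -1/5 0; 0 0 1]
T4·…·T1 = [7/25 24/25 2; -11/10 -1/5 -2; 0 0 1]
det M = 1; M⁻¹ = [-1/5 -24/25 -38/25; 11/10 7/25 -41/25; 0 0 1]
M⁻¹ · (51/25, 16/5)ᵀ = (-5, 3/2)ᵀ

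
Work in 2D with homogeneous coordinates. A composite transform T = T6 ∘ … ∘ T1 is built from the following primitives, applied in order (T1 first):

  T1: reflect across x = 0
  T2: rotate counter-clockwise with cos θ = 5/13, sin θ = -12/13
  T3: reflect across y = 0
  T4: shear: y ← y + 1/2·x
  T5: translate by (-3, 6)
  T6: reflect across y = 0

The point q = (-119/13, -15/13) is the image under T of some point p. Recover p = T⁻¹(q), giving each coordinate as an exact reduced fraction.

p = (4, -5)

T1 = [-1 0 0; 0 1 0; 0 0 1]
T2·T1 = [-5/13 12/13 0; 12/13 5/13 0; 0 0 1]
T3·…·T1 = [-5/13 12/13 0; -12/13 -5/13 0; 0 0 1]
T4·…·T1 = [-5/13 12/13 0; -29/26 1/13 0; 0 0 1]
T5·…·T1 = [-5/13 12/13 -3; -29/26 1/13 6; 0 0 1]
T6·…·T1 = [-5/13 12/13 -3; 29/26 -1/13 -6; 0 0 1]
det M = -1; M⁻¹ = [1/13 12/13 75/13; 29/26 5/13 147/26; 0 0 1]
M⁻¹ · (-119/13, -15/13)ᵀ = (4, -5)ᵀ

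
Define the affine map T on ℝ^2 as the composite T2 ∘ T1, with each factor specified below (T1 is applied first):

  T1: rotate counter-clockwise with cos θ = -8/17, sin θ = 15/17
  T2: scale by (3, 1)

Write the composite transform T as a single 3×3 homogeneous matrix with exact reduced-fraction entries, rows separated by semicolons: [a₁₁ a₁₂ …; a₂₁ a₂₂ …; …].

T = [-24/17 -45/17 0; 15/17 -8/17 0; 0 0 1]

T1 = [-8/17 -15/17 0; 15/17 -8/17 0; 0 0 1]
T2·T1 = [-24/17 -45/17 0; 15/17 -8/17 0; 0 0 1]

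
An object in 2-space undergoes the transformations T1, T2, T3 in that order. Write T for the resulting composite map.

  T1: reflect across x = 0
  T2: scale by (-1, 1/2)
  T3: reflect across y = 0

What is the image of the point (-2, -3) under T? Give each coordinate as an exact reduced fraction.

T1 reflect across x = 0: (-2, -3) → (2, -3)
T2 scale by (-1, 1/2): (2, -3) → (-2, -3/2)
T3 reflect across y = 0: (-2, -3/2) → (-2, 3/2)

T(p) = (-2, 3/2)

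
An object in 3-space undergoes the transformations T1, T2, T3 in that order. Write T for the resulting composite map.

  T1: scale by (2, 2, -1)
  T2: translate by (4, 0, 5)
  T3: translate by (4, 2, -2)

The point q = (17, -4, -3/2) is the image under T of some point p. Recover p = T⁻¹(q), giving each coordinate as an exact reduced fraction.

p = (9/2, -3, 9/2)

T1 = [2 0 0 0; 0 2 0 0; 0 0 -1 0; 0 0 0 1]
T2·T1 = [2 0 0 4; 0 2 0 0; 0 0 -1 5; 0 0 0 1]
T3·…·T1 = [2 0 0 8; 0 2 0 2; 0 0 -1 3; 0 0 0 1]
det M = -4; M⁻¹ = [1/2 0 0 -4; 0 1/2 0 -1; 0 0 -1 3; 0 0 0 1]
M⁻¹ · (17, -4, -3/2)ᵀ = (9/2, -3, 9/2)ᵀ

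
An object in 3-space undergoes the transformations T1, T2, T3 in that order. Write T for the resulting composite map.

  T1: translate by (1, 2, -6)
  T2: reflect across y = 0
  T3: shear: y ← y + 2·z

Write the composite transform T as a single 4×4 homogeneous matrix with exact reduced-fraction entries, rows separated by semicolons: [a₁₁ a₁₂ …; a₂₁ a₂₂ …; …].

T1 = [1 0 0 1; 0 1 0 2; 0 0 1 -6; 0 0 0 1]
T2·T1 = [1 0 0 1; 0 -1 0 -2; 0 0 1 -6; 0 0 0 1]
T3·…·T1 = [1 0 0 1; 0 -1 2 -14; 0 0 1 -6; 0 0 0 1]

T = [1 0 0 1; 0 -1 2 -14; 0 0 1 -6; 0 0 0 1]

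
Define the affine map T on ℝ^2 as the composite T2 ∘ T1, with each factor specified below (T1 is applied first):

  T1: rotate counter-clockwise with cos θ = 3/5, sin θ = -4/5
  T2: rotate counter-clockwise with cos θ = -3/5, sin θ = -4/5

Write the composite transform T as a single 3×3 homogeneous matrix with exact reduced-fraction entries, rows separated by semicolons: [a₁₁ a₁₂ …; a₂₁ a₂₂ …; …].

T1 = [3/5 4/5 0; -4/5 3/5 0; 0 0 1]
T2·T1 = [-1 0 0; 0 -1 0; 0 0 1]

T = [-1 0 0; 0 -1 0; 0 0 1]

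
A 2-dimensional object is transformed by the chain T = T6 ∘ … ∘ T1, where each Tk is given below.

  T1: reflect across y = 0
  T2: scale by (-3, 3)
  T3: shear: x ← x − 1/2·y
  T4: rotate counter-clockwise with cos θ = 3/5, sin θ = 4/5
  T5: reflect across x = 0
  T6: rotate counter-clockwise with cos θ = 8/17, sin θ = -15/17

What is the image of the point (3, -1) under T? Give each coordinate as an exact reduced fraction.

T1 reflect across y = 0: (3, -1) → (3, 1)
T2 scale by (-3, 3): (3, 1) → (-9, 3)
T3 shear: x ← x − 1/2·y: (-9, 3) → (-21/2, 3)
T4 rotate counter-clockwise with cos θ = 3/5, sin θ = 4/5: (-21/2, 3) → (-87/10, -33/5)
T5 reflect across x = 0: (-87/10, -33/5) → (87/10, -33/5)
T6 rotate counter-clockwise with cos θ = 8/17, sin θ = -15/17: (87/10, -33/5) → (-147/85, -1833/170)

T(p) = (-147/85, -1833/170)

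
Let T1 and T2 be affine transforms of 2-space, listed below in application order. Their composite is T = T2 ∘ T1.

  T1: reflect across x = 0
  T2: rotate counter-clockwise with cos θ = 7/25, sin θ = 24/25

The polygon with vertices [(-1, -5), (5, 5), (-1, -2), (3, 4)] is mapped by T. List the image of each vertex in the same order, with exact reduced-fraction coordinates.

T1 reflect across x = 0: (-1, -5) → (1, -5); (5, 5) → (-5, 5); (-1, -2) → (1, -2); (3, 4) → (-3, 4)
T2 rotate counter-clockwise with cos θ = 7/25, sin θ = 24/25: (1, -5) → (127/25, -11/25); (-5, 5) → (-31/5, -17/5); (1, -2) → (11/5, 2/5); (-3, 4) → (-117/25, -44/25)

image vertices: (127/25, -11/25), (-31/5, -17/5), (11/5, 2/5), (-117/25, -44/25)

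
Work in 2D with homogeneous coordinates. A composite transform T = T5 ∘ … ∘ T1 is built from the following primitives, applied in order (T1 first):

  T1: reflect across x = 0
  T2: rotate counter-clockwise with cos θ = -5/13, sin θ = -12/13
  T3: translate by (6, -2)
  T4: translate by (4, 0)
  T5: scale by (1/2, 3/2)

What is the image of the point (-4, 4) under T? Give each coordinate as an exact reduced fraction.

T1 reflect across x = 0: (-4, 4) → (4, 4)
T2 rotate counter-clockwise with cos θ = -5/13, sin θ = -12/13: (4, 4) → (28/13, -68/13)
T3 translate by (6, -2): (28/13, -68/13) → (106/13, -94/13)
T4 translate by (4, 0): (106/13, -94/13) → (158/13, -94/13)
T5 scale by (1/2, 3/2): (158/13, -94/13) → (79/13, -141/13)

T(p) = (79/13, -141/13)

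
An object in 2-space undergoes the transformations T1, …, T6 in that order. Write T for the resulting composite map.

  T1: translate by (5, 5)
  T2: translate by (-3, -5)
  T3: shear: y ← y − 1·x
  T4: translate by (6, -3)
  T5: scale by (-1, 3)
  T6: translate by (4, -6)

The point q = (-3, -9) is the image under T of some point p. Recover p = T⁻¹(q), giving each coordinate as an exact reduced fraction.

T1 = [1 0 5; 0 1 5; 0 0 1]
T2·T1 = [1 0 2; 0 1 0; 0 0 1]
T3·…·T1 = [1 0 2; -1 1 -2; 0 0 1]
T4·…·T1 = [1 0 8; -1 1 -5; 0 0 1]
T5·…·T1 = [-1 0 -8; -3 3 -15; 0 0 1]
T6·…·T1 = [-1 0 -4; -3 3 -21; 0 0 1]
det M = -3; M⁻¹ = [-1 0 -4; -1 1/3 3; 0 0 1]
M⁻¹ · (-3, -9)ᵀ = (-1, 3)ᵀ

p = (-1, 3)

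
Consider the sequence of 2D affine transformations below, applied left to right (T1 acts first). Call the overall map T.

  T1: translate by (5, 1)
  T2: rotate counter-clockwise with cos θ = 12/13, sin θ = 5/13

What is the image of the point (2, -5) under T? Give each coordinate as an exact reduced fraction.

T1 translate by (5, 1): (2, -5) → (7, -4)
T2 rotate counter-clockwise with cos θ = 12/13, sin θ = 5/13: (7, -4) → (8, -1)

T(p) = (8, -1)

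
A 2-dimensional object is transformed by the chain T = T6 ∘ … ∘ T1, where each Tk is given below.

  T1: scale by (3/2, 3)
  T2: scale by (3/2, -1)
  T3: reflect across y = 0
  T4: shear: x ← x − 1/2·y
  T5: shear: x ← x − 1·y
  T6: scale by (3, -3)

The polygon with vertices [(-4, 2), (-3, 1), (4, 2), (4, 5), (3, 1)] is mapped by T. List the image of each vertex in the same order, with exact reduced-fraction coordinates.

image vertices: (-54, -18), (-135/4, -9), (0, -18), (-81/2, -45), (27/4, -9)

T1 scale by (3/2, 3): (-4, 2) → (-6, 6); (-3, 1) → (-9/2, 3); (4, 2) → (6, 6); (4, 5) → (6, 15); (3, 1) → (9/2, 3)
T2 scale by (3/2, -1): (-6, 6) → (-9, -6); (-9/2, 3) → (-27/4, -3); (6, 6) → (9, -6); (6, 15) → (9, -15); (9/2, 3) → (27/4, -3)
T3 reflect across y = 0: (-9, -6) → (-9, 6); (-27/4, -3) → (-27/4, 3); (9, -6) → (9, 6); (9, -15) → (9, 15); (27/4, -3) → (27/4, 3)
T4 shear: x ← x − 1/2·y: (-9, 6) → (-12, 6); (-27/4, 3) → (-33/4, 3); (9, 6) → (6, 6); (9, 15) → (3/2, 15); (27/4, 3) → (21/4, 3)
T5 shear: x ← x − 1·y: (-12, 6) → (-18, 6); (-33/4, 3) → (-45/4, 3); (6, 6) → (0, 6); (3/2, 15) → (-27/2, 15); (21/4, 3) → (9/4, 3)
T6 scale by (3, -3): (-18, 6) → (-54, -18); (-45/4, 3) → (-135/4, -9); (0, 6) → (0, -18); (-27/2, 15) → (-81/2, -45); (9/4, 3) → (27/4, -9)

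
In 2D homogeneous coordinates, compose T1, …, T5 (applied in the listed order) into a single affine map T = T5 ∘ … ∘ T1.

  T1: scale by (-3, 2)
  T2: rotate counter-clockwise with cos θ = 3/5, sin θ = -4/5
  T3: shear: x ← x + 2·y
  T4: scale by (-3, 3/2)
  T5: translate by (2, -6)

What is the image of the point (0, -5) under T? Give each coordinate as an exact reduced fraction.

T1 scale by (-3, 2): (0, -5) → (0, -10)
T2 rotate counter-clockwise with cos θ = 3/5, sin θ = -4/5: (0, -10) → (-8, -6)
T3 shear: x ← x + 2·y: (-8, -6) → (-20, -6)
T4 scale by (-3, 3/2): (-20, -6) → (60, -9)
T5 translate by (2, -6): (60, -9) → (62, -15)

T(p) = (62, -15)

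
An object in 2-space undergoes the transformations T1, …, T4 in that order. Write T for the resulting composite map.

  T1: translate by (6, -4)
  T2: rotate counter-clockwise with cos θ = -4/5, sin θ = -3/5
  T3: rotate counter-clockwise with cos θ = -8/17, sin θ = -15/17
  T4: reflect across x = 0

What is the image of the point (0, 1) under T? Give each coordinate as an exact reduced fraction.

T1 translate by (6, -4): (0, 1) → (6, -3)
T2 rotate counter-clockwise with cos θ = -4/5, sin θ = -3/5: (6, -3) → (-33/5, -6/5)
T3 rotate counter-clockwise with cos θ = -8/17, sin θ = -15/17: (-33/5, -6/5) → (174/85, 543/85)
T4 reflect across x = 0: (174/85, 543/85) → (-174/85, 543/85)

T(p) = (-174/85, 543/85)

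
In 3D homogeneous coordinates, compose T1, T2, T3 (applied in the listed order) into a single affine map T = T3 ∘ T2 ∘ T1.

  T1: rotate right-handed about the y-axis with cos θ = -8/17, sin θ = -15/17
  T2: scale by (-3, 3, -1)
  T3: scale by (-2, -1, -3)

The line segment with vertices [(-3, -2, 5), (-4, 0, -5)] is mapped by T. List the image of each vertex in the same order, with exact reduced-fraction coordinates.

image vertices: (-18, 6, -15), (642/17, 0, -60/17)

T1 rotate right-handed about the y-axis with cos θ = -8/17, sin θ = -15/17: (-3, -2, 5) → (-3, -2, -5); (-4, 0, -5) → (107/17, 0, -20/17)
T2 scale by (-3, 3, -1): (-3, -2, -5) → (9, -6, 5); (107/17, 0, -20/17) → (-321/17, 0, 20/17)
T3 scale by (-2, -1, -3): (9, -6, 5) → (-18, 6, -15); (-321/17, 0, 20/17) → (642/17, 0, -60/17)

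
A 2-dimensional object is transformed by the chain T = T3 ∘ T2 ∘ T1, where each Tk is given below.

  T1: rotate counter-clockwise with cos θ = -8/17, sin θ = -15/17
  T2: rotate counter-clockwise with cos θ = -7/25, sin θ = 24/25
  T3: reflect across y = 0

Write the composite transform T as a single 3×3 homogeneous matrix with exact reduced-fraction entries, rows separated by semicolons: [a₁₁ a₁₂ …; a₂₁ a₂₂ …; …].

T = [416/425 87/425 0; 87/425 -416/425 0; 0 0 1]

T1 = [-8/17 15/17 0; -15/17 -8/17 0; 0 0 1]
T2·T1 = [416/425 87/425 0; -87/425 416/425 0; 0 0 1]
T3·…·T1 = [416/425 87/425 0; 87/425 -416/425 0; 0 0 1]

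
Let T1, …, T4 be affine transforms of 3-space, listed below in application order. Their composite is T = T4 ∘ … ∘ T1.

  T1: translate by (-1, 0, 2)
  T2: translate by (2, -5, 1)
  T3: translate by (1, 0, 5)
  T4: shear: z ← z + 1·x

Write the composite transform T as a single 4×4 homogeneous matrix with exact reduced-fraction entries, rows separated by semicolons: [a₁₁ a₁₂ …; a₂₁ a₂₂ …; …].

T = [1 0 0 2; 0 1 0 -5; 1 0 1 10; 0 0 0 1]

T1 = [1 0 0 -1; 0 1 0 0; 0 0 1 2; 0 0 0 1]
T2·T1 = [1 0 0 1; 0 1 0 -5; 0 0 1 3; 0 0 0 1]
T3·…·T1 = [1 0 0 2; 0 1 0 -5; 0 0 1 8; 0 0 0 1]
T4·…·T1 = [1 0 0 2; 0 1 0 -5; 1 0 1 10; 0 0 0 1]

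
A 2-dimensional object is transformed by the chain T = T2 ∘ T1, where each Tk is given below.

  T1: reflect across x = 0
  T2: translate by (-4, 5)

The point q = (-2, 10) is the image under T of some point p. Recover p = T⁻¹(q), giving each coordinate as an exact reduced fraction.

T1 = [-1 0 0; 0 1 0; 0 0 1]
T2·T1 = [-1 0 -4; 0 1 5; 0 0 1]
det M = -1; M⁻¹ = [-1 0 -4; 0 1 -5; 0 0 1]
M⁻¹ · (-2, 10)ᵀ = (-2, 5)ᵀ

p = (-2, 5)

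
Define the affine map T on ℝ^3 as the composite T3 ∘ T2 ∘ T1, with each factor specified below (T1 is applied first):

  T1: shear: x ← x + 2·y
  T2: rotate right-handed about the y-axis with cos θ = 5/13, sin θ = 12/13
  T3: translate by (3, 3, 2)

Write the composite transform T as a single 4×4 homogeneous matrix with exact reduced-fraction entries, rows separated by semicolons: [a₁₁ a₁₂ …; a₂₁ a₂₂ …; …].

T1 = [1 2 0 0; 0 1 0 0; 0 0 1 0; 0 0 0 1]
T2·T1 = [5/13 10/13 12/13 0; 0 1 0 0; -12/13 -24/13 5/13 0; 0 0 0 1]
T3·…·T1 = [5/13 10/13 12/13 3; 0 1 0 3; -12/13 -24/13 5/13 2; 0 0 0 1]

T = [5/13 10/13 12/13 3; 0 1 0 3; -12/13 -24/13 5/13 2; 0 0 0 1]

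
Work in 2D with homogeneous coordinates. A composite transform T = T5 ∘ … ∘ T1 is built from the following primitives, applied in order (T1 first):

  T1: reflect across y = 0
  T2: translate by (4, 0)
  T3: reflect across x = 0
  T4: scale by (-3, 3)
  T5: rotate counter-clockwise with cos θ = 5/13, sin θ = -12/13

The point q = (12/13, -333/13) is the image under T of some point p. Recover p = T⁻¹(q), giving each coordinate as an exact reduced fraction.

p = (4, 3)

T1 = [1 0 0; 0 -1 0; 0 0 1]
T2·T1 = [1 0 4; 0 -1 0; 0 0 1]
T3·…·T1 = [-1 0 -4; 0 -1 0; 0 0 1]
T4·…·T1 = [3 0 12; 0 -3 0; 0 0 1]
T5·…·T1 = [15/13 -36/13 60/13; -36/13 -15/13 -144/13; 0 0 1]
det M = -9; M⁻¹ = [5/39 -4/13 -4; -4/13 -5/39 0; 0 0 1]
M⁻¹ · (12/13, -333/13)ᵀ = (4, 3)ᵀ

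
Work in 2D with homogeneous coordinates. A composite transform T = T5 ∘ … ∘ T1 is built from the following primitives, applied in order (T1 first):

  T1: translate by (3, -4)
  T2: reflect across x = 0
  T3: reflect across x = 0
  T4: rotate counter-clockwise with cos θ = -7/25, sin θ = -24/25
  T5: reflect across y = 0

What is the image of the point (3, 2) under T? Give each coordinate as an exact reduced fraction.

T1 translate by (3, -4): (3, 2) → (6, -2)
T2 reflect across x = 0: (6, -2) → (-6, -2)
T3 reflect across x = 0: (-6, -2) → (6, -2)
T4 rotate counter-clockwise with cos θ = -7/25, sin θ = -24/25: (6, -2) → (-18/5, -26/5)
T5 reflect across y = 0: (-18/5, -26/5) → (-18/5, 26/5)

T(p) = (-18/5, 26/5)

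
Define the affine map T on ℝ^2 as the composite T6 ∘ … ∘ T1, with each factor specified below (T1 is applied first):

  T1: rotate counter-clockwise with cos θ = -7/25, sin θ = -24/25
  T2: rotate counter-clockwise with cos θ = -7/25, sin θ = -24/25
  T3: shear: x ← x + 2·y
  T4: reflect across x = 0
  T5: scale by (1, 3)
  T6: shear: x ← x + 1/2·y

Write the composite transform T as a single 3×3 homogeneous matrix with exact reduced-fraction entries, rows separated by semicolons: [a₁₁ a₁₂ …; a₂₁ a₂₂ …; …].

T1 = [-7/25 24/25 0; -24/25 -7/25 0; 0 0 1]
T2·T1 = [-527/625 -336/625 0; 336/625 -527/625 0; 0 0 1]
T3·…·T1 = [29/125 -278/125 0; 336/625 -527/625 0; 0 0 1]
T4·…·T1 = [-29/125 278/125 0; 336/625 -527/625 0; 0 0 1]
T5·…·T1 = [-29/125 278/125 0; 1008/625 -1581/625 0; 0 0 1]
T6·…·T1 = [359/625 1199/1250 0; 1008/625 -1581/625 0; 0 0 1]

T = [359/625 1199/1250 0; 1008/625 -1581/625 0; 0 0 1]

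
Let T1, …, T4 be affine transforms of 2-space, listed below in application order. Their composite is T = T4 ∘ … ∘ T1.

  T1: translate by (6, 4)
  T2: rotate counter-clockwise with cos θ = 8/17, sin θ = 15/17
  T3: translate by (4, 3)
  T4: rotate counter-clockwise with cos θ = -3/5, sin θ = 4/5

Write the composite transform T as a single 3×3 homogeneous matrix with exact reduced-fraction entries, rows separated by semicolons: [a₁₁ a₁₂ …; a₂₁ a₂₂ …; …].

T1 = [1 0 6; 0 1 4; 0 0 1]
T2·T1 = [8/17 -15/17 -12/17; 15/17 8/17 122/17; 0 0 1]
T3·…·T1 = [8/17 -15/17 56/17; 15/17 8/17 173/17; 0 0 1]
T4·…·T1 = [-84/85 13/85 -172/17; -13/85 -84/85 -59/17; 0 0 1]

T = [-84/85 13/85 -172/17; -13/85 -84/85 -59/17; 0 0 1]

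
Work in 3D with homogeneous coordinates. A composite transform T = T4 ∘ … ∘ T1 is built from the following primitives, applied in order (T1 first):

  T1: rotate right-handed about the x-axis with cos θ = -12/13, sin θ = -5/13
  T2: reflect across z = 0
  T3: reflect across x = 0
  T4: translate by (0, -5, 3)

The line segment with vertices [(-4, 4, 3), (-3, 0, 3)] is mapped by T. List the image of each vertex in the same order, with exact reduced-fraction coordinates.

image vertices: (4, -98/13, 95/13), (3, -50/13, 75/13)

T1 rotate right-handed about the x-axis with cos θ = -12/13, sin θ = -5/13: (-4, 4, 3) → (-4, -33/13, -56/13); (-3, 0, 3) → (-3, 15/13, -36/13)
T2 reflect across z = 0: (-4, -33/13, -56/13) → (-4, -33/13, 56/13); (-3, 15/13, -36/13) → (-3, 15/13, 36/13)
T3 reflect across x = 0: (-4, -33/13, 56/13) → (4, -33/13, 56/13); (-3, 15/13, 36/13) → (3, 15/13, 36/13)
T4 translate by (0, -5, 3): (4, -33/13, 56/13) → (4, -98/13, 95/13); (3, 15/13, 36/13) → (3, -50/13, 75/13)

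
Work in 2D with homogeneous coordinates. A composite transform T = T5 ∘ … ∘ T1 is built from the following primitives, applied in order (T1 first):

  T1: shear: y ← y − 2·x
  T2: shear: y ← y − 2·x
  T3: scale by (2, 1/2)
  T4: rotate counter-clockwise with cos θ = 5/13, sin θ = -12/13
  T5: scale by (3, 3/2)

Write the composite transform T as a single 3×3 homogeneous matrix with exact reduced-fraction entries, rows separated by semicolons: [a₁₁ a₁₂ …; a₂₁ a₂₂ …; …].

T = [-42/13 18/13 0; -51/13 15/52 0; 0 0 1]

T1 = [1 0 0; -2 1 0; 0 0 1]
T2·T1 = [1 0 0; -4 1 0; 0 0 1]
T3·…·T1 = [2 0 0; -2 1/2 0; 0 0 1]
T4·…·T1 = [-14/13 6/13 0; -34/13 5/26 0; 0 0 1]
T5·…·T1 = [-42/13 18/13 0; -51/13 15/52 0; 0 0 1]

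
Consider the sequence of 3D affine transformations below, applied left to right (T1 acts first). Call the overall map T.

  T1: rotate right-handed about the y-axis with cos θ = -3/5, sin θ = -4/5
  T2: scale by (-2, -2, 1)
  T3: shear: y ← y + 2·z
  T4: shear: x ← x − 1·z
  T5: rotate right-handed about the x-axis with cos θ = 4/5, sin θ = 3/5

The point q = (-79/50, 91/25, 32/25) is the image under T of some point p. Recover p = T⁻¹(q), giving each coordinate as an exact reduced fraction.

T1 = [-3/5 0 -4/5 0; 0 1 0 0; 4/5 0 -3/5 0; 0 0 0 1]
T2·T1 = [6/5 0 8/5 0; 0 -2 0 0; 4/5 0 -3/5 0; 0 0 0 1]
T3·…·T1 = [6/5 0 8/5 0; 8/5 -2 -6/5 0; 4/5 0 -3/5 0; 0 0 0 1]
T4·…·T1 = [2/5 0 11/5 0; 8/5 -2 -6/5 0; 4/5 0 -3/5 0; 0 0 0 1]
T5·…·T1 = [2/5 0 11/5 0; 4/5 -8/5 -3/5 0; 8/5 -6/5 -6/5 0; 0 0 0 1]
det M = 4; M⁻¹ = [3/10 -33/50 22/25 0; 0 -1 1/2 0; 2/5 3/25 -4/25 0; 0 0 0 1]
M⁻¹ · (-79/50, 91/25, 32/25)ᵀ = (-7/4, -3, -2/5)ᵀ

p = (-7/4, -3, -2/5)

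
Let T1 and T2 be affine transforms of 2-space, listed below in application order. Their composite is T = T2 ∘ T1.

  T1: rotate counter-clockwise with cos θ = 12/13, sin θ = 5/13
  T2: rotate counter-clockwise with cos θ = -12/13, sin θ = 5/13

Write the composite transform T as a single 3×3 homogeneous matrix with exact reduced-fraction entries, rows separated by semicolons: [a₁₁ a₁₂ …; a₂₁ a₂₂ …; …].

T = [-1 0 0; 0 -1 0; 0 0 1]

T1 = [12/13 -5/13 0; 5/13 12/13 0; 0 0 1]
T2·T1 = [-1 0 0; 0 -1 0; 0 0 1]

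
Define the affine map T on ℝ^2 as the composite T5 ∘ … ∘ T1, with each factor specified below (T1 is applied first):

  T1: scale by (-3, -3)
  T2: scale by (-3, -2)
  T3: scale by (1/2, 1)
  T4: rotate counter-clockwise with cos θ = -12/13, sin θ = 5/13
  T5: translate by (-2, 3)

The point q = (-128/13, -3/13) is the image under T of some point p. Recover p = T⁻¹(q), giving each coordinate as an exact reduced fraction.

T1 = [-3 0 0; 0 -3 0; 0 0 1]
T2·T1 = [9 0 0; 0 6 0; 0 0 1]
T3·…·T1 = [9/2 0 0; 0 6 0; 0 0 1]
T4·…·T1 = [-54/13 -30/13 0; 45/26 -72/13 0; 0 0 1]
T5·…·T1 = [-54/13 -30/13 -2; 45/26 -72/13 3; 0 0 1]
det M = 27; M⁻¹ = [-8/39 10/117 -2/3; -5/78 -2/13 1/3; 0 0 1]
M⁻¹ · (-128/13, -3/13)ᵀ = (4/3, 1)ᵀ

p = (4/3, 1)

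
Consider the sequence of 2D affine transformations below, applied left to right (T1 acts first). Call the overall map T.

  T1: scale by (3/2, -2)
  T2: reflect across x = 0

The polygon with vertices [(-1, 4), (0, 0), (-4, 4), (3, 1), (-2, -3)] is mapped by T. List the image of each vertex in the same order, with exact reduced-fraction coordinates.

image vertices: (3/2, -8), (0, 0), (6, -8), (-9/2, -2), (3, 6)

T1 scale by (3/2, -2): (-1, 4) → (-3/2, -8); (0, 0) → (0, 0); (-4, 4) → (-6, -8); (3, 1) → (9/2, -2); (-2, -3) → (-3, 6)
T2 reflect across x = 0: (-3/2, -8) → (3/2, -8); (0, 0) → (0, 0); (-6, -8) → (6, -8); (9/2, -2) → (-9/2, -2); (-3, 6) → (3, 6)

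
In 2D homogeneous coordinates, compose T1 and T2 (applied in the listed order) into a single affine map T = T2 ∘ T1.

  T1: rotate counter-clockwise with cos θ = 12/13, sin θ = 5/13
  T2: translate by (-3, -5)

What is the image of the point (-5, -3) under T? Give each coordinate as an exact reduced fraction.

T1 rotate counter-clockwise with cos θ = 12/13, sin θ = 5/13: (-5, -3) → (-45/13, -61/13)
T2 translate by (-3, -5): (-45/13, -61/13) → (-84/13, -126/13)

T(p) = (-84/13, -126/13)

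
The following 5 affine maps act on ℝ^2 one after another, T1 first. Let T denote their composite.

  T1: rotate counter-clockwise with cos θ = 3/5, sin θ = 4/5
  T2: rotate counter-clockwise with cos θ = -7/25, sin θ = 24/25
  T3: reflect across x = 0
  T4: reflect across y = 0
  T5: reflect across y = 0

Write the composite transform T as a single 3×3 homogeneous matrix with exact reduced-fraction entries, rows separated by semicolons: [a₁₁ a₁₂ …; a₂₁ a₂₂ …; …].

T = [117/125 44/125 0; 44/125 -117/125 0; 0 0 1]

T1 = [3/5 -4/5 0; 4/5 3/5 0; 0 0 1]
T2·T1 = [-117/125 -44/125 0; 44/125 -117/125 0; 0 0 1]
T3·…·T1 = [117/125 44/125 0; 44/125 -117/125 0; 0 0 1]
T4·…·T1 = [117/125 44/125 0; -44/125 117/125 0; 0 0 1]
T5·…·T1 = [117/125 44/125 0; 44/125 -117/125 0; 0 0 1]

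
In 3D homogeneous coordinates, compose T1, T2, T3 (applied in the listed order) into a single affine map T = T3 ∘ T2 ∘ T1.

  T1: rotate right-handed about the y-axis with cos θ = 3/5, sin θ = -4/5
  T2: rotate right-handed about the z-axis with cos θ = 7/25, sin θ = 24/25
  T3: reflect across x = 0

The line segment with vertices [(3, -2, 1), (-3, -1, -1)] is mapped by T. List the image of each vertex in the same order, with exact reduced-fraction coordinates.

image vertices: (-11/5, 2/5, 3), (-17/25, -31/25, -3)

T1 rotate right-handed about the y-axis with cos θ = 3/5, sin θ = -4/5: (3, -2, 1) → (1, -2, 3); (-3, -1, -1) → (-1, -1, -3)
T2 rotate right-handed about the z-axis with cos θ = 7/25, sin θ = 24/25: (1, -2, 3) → (11/5, 2/5, 3); (-1, -1, -3) → (17/25, -31/25, -3)
T3 reflect across x = 0: (11/5, 2/5, 3) → (-11/5, 2/5, 3); (17/25, -31/25, -3) → (-17/25, -31/25, -3)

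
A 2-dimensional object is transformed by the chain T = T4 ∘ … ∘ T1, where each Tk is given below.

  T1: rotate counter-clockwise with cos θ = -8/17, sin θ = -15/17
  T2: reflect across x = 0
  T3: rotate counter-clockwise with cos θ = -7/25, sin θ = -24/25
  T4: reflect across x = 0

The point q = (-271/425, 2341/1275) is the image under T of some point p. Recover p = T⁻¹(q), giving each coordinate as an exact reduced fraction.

T1 = [-8/17 15/17 0; -15/17 -8/17 0; 0 0 1]
T2·T1 = [8/17 -15/17 0; -15/17 -8/17 0; 0 0 1]
T3·…·T1 = [-416/425 -87/425 0; -87/425 416/425 0; 0 0 1]
T4·…·T1 = [416/425 87/425 0; -87/425 416/425 0; 0 0 1]
det M = 1; M⁻¹ = [416/425 -87/425 0; 87/425 416/425 0; 0 0 1]
M⁻¹ · (-271/425, 2341/1275)ᵀ = (-1, 5/3)ᵀ

p = (-1, 5/3)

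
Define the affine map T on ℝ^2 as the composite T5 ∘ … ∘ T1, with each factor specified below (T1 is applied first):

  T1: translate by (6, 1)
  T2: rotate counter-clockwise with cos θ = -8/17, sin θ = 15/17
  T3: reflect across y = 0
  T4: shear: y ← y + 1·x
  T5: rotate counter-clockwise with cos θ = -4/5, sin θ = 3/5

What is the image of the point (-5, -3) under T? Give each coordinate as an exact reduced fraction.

T(p) = (-61/85, 6/5)

T1 translate by (6, 1): (-5, -3) → (1, -2)
T2 rotate counter-clockwise with cos θ = -8/17, sin θ = 15/17: (1, -2) → (22/17, 31/17)
T3 reflect across y = 0: (22/17, 31/17) → (22/17, -31/17)
T4 shear: y ← y + 1·x: (22/17, -31/17) → (22/17, -9/17)
T5 rotate counter-clockwise with cos θ = -4/5, sin θ = 3/5: (22/17, -9/17) → (-61/85, 6/5)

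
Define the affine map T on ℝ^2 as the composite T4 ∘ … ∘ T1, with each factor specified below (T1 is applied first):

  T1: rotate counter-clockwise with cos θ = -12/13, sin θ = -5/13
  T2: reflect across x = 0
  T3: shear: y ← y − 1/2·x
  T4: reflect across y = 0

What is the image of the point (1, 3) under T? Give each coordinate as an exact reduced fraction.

T1 rotate counter-clockwise with cos θ = -12/13, sin θ = -5/13: (1, 3) → (3/13, -41/13)
T2 reflect across x = 0: (3/13, -41/13) → (-3/13, -41/13)
T3 shear: y ← y − 1/2·x: (-3/13, -41/13) → (-3/13, -79/26)
T4 reflect across y = 0: (-3/13, -79/26) → (-3/13, 79/26)

T(p) = (-3/13, 79/26)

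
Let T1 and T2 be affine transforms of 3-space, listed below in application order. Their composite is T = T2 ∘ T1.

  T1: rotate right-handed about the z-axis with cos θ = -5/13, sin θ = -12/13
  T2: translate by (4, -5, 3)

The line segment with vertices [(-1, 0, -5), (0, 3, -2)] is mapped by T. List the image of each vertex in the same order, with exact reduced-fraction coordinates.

T1 rotate right-handed about the z-axis with cos θ = -5/13, sin θ = -12/13: (-1, 0, -5) → (5/13, 12/13, -5); (0, 3, -2) → (36/13, -15/13, -2)
T2 translate by (4, -5, 3): (5/13, 12/13, -5) → (57/13, -53/13, -2); (36/13, -15/13, -2) → (88/13, -80/13, 1)

image vertices: (57/13, -53/13, -2), (88/13, -80/13, 1)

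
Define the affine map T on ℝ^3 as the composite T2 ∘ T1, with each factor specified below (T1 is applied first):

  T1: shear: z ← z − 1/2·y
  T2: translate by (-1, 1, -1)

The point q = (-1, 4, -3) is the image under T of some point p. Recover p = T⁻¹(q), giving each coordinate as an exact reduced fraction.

T1 = [1 0 0 0; 0 1 0 0; 0 -1/2 1 0; 0 0 0 1]
T2·T1 = [1 0 0 -1; 0 1 0 1; 0 -1/2 1 -1; 0 0 0 1]
det M = 1; M⁻¹ = [1 0 0 1; 0 1 0 -1; 0 1/2 1 1/2; 0 0 0 1]
M⁻¹ · (-1, 4, -3)ᵀ = (0, 3, -1/2)ᵀ

p = (0, 3, -1/2)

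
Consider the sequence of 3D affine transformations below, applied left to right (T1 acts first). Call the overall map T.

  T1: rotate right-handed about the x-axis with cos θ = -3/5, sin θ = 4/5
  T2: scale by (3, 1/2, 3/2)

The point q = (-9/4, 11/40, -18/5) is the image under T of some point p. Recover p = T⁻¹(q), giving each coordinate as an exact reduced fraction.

p = (-3/4, -9/4, 1)

T1 = [1 0 0 0; 0 -3/5 -4/5 0; 0 4/5 -3/5 0; 0 0 0 1]
T2·T1 = [3 0 0 0; 0 -3/10 -2/5 0; 0 6/5 -9/10 0; 0 0 0 1]
det M = 9/4; M⁻¹ = [1/3 0 0 0; 0 -6/5 8/15 0; 0 -8/5 -2/5 0; 0 0 0 1]
M⁻¹ · (-9/4, 11/40, -18/5)ᵀ = (-3/4, -9/4, 1)ᵀ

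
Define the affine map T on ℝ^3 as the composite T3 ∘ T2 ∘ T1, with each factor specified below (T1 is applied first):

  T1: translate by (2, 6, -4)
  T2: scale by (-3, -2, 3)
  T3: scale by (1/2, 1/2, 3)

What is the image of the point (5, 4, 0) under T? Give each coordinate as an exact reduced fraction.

T1 translate by (2, 6, -4): (5, 4, 0) → (7, 10, -4)
T2 scale by (-3, -2, 3): (7, 10, -4) → (-21, -20, -12)
T3 scale by (1/2, 1/2, 3): (-21, -20, -12) → (-21/2, -10, -36)

T(p) = (-21/2, -10, -36)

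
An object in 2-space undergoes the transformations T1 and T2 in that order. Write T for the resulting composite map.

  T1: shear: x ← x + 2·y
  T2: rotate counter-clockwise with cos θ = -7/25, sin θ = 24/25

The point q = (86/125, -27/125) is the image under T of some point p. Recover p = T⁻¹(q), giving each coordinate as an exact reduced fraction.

T1 = [1 2 0; 0 1 0; 0 0 1]
T2·T1 = [-7/25 -38/25 0; 24/25 41/25 0; 0 0 1]
det M = 1; M⁻¹ = [41/25 38/25 0; -24/25 -7/25 0; 0 0 1]
M⁻¹ · (86/125, -27/125)ᵀ = (4/5, -3/5)ᵀ

p = (4/5, -3/5)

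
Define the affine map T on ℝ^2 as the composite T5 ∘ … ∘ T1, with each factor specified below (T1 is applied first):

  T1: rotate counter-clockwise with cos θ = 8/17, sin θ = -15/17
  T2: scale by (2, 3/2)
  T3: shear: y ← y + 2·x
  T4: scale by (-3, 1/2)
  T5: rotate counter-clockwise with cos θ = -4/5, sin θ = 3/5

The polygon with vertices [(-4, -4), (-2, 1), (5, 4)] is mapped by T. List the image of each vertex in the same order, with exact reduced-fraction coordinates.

image vertices: (-1719/85, 2308/85), (-207/170, -88/85), (7587/340, -2471/85)

T1 rotate counter-clockwise with cos θ = 8/17, sin θ = -15/17: (-4, -4) → (-92/17, 28/17); (-2, 1) → (-1/17, 38/17); (5, 4) → (100/17, -43/17)
T2 scale by (2, 3/2): (-92/17, 28/17) → (-184/17, 42/17); (-1/17, 38/17) → (-2/17, 57/17); (100/17, -43/17) → (200/17, -129/34)
T3 shear: y ← y + 2·x: (-184/17, 42/17) → (-184/17, -326/17); (-2/17, 57/17) → (-2/17, 53/17); (200/17, -129/34) → (200/17, 671/34)
T4 scale by (-3, 1/2): (-184/17, -326/17) → (552/17, -163/17); (-2/17, 53/17) → (6/17, 53/34); (200/17, 671/34) → (-600/17, 671/68)
T5 rotate counter-clockwise with cos θ = -4/5, sin θ = 3/5: (552/17, -163/17) → (-1719/85, 2308/85); (6/17, 53/34) → (-207/170, -88/85); (-600/17, 671/68) → (7587/340, -2471/85)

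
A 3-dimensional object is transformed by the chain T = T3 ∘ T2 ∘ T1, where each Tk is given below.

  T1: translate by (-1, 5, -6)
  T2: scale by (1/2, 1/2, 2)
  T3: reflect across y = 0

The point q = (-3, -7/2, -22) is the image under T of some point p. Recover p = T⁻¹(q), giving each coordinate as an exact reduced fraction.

T1 = [1 0 0 -1; 0 1 0 5; 0 0 1 -6; 0 0 0 1]
T2·T1 = [1/2 0 0 -1/2; 0 1/2 0 5/2; 0 0 2 -12; 0 0 0 1]
T3·…·T1 = [1/2 0 0 -1/2; 0 -1/2 0 -5/2; 0 0 2 -12; 0 0 0 1]
det M = -1/2; M⁻¹ = [2 0 0 1; 0 -2 0 -5; 0 0 1/2 6; 0 0 0 1]
M⁻¹ · (-3, -7/2, -22)ᵀ = (-5, 2, -5)ᵀ

p = (-5, 2, -5)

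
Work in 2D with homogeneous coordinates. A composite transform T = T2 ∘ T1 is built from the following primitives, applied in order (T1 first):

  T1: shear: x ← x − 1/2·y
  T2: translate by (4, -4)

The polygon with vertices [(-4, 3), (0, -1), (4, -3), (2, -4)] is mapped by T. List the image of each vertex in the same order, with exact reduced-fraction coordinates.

T1 shear: x ← x − 1/2·y: (-4, 3) → (-11/2, 3); (0, -1) → (1/2, -1); (4, -3) → (11/2, -3); (2, -4) → (4, -4)
T2 translate by (4, -4): (-11/2, 3) → (-3/2, -1); (1/2, -1) → (9/2, -5); (11/2, -3) → (19/2, -7); (4, -4) → (8, -8)

image vertices: (-3/2, -1), (9/2, -5), (19/2, -7), (8, -8)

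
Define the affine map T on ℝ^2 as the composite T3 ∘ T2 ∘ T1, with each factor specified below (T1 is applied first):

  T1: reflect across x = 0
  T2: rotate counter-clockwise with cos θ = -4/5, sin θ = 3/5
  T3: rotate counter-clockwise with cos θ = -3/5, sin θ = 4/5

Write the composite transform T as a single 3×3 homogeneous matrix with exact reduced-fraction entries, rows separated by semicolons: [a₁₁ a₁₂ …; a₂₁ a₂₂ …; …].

T = [0 1 0; 1 0 0; 0 0 1]

T1 = [-1 0 0; 0 1 0; 0 0 1]
T2·T1 = [4/5 -3/5 0; -3/5 -4/5 0; 0 0 1]
T3·…·T1 = [0 1 0; 1 0 0; 0 0 1]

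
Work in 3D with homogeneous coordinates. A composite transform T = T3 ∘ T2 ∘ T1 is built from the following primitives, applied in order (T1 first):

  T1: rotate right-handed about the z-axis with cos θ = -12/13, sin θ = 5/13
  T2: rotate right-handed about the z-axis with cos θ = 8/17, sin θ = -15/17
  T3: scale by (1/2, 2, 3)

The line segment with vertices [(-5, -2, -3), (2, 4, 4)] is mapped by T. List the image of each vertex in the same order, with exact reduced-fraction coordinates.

image vertices: (545/442, -2116/221, -9), (-461/221, 712/221, 12)

T1 rotate right-handed about the z-axis with cos θ = -12/13, sin θ = 5/13: (-5, -2, -3) → (70/13, -1/13, -3); (2, 4, 4) → (-44/13, -38/13, 4)
T2 rotate right-handed about the z-axis with cos θ = 8/17, sin θ = -15/17: (70/13, -1/13, -3) → (545/221, -1058/221, -3); (-44/13, -38/13, 4) → (-922/221, 356/221, 4)
T3 scale by (1/2, 2, 3): (545/221, -1058/221, -3) → (545/442, -2116/221, -9); (-922/221, 356/221, 4) → (-461/221, 712/221, 12)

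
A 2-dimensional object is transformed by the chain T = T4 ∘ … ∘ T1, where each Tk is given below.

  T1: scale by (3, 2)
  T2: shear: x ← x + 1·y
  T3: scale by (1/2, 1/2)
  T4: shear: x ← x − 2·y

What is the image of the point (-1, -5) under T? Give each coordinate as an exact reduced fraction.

T(p) = (7/2, -5)

T1 scale by (3, 2): (-1, -5) → (-3, -10)
T2 shear: x ← x + 1·y: (-3, -10) → (-13, -10)
T3 scale by (1/2, 1/2): (-13, -10) → (-13/2, -5)
T4 shear: x ← x − 2·y: (-13/2, -5) → (7/2, -5)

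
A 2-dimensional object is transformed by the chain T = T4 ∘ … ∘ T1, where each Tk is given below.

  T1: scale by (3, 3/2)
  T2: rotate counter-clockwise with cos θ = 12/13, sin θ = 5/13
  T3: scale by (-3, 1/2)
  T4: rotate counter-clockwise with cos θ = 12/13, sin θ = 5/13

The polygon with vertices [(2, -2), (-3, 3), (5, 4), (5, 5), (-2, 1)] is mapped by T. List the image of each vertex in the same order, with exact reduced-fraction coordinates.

T1 scale by (3, 3/2): (2, -2) → (6, -3); (-3, 3) → (-9, 9/2); (5, 4) → (15, 6); (5, 5) → (15, 15/2); (-2, 1) → (-6, 3/2)
T2 rotate counter-clockwise with cos θ = 12/13, sin θ = 5/13: (6, -3) → (87/13, -6/13); (-9, 9/2) → (-261/26, 9/13); (15, 6) → (150/13, 147/13); (15, 15/2) → (285/26, 165/13); (-6, 3/2) → (-159/26, -12/13)
T3 scale by (-3, 1/2): (87/13, -6/13) → (-261/13, -3/13); (-261/26, 9/13) → (783/26, 9/26); (150/13, 147/13) → (-450/13, 147/26); (285/26, 165/13) → (-855/26, 165/26); (-159/26, -12/13) → (477/26, -6/13)
T4 rotate counter-clockwise with cos θ = 12/13, sin θ = 5/13: (-261/13, -3/13) → (-3117/169, -1341/169); (783/26, 9/26) → (9351/338, 4023/338); (-450/13, 147/26) → (-11535/338, -1368/169); (-855/26, 165/26) → (-11085/338, -2295/338); (477/26, -6/13) → (2892/169, 2241/338)

image vertices: (-3117/169, -1341/169), (9351/338, 4023/338), (-11535/338, -1368/169), (-11085/338, -2295/338), (2892/169, 2241/338)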